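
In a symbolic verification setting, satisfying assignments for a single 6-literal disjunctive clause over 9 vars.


Step 1: Total=2^9=512
Step 2: Unsat when all 6 false: 2^3=8
Step 3: Sat=512-8=504

504


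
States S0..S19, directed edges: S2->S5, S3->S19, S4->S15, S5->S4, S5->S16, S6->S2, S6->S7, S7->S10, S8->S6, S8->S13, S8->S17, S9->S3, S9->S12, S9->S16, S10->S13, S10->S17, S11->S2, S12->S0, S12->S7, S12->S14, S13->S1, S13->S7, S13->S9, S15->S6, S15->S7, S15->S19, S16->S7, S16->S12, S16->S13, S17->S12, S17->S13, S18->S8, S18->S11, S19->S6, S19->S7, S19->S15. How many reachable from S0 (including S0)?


BFS from S0:
  layer 0: {S0}
Reachable set: {S0}
Count = 1

1


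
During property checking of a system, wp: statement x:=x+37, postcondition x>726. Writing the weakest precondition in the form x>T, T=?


Formula: wp(x:=E, P) = P[E/x] (substitute E for x in postcondition)
Step 1: Postcondition: x>726
Step 2: Substitute x+37 for x: x+37>726
Step 3: Solve for x: x > 726-37 = 689

689


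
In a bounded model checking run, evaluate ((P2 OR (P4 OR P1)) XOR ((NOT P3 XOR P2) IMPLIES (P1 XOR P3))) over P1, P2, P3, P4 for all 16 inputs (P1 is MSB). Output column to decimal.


Formula: ((P2 OR (P4 OR P1)) XOR ((NOT P3 XOR P2) IMPLIES (P1 XOR P3))) over P1, P2, P3, P4 (16 rows)
Evaluate each row (bits = P1,P2,P3,P4, MSB first):
  row 0 [0000]: ((0 OR (0 OR 0)) XOR ((NOT 0 XOR 0) IMPLIES (0 XOR 0))) -> 0
  row 1 [0001]: ((0 OR (1 OR 0)) XOR ((NOT 0 XOR 0) IMPLIES (0 XOR 0))) -> 1
  row 2 [0010]: ((0 OR (0 OR 0)) XOR ((NOT 1 XOR 0) IMPLIES (0 XOR 1))) -> 1
  row 3 [0011]: ((0 OR (1 OR 0)) XOR ((NOT 1 XOR 0) IMPLIES (0 XOR 1))) -> 0
  row 4 [0100]: ((1 OR (0 OR 0)) XOR ((NOT 0 XOR 1) IMPLIES (0 XOR 0))) -> 0
  row 5 [0101]: ((1 OR (1 OR 0)) XOR ((NOT 0 XOR 1) IMPLIES (0 XOR 0))) -> 0
  row 6 [0110]: ((1 OR (0 OR 0)) XOR ((NOT 1 XOR 1) IMPLIES (0 XOR 1))) -> 0
  row 7 [0111]: ((1 OR (1 OR 0)) XOR ((NOT 1 XOR 1) IMPLIES (0 XOR 1))) -> 0
  row 8 [1000]: ((0 OR (0 OR 1)) XOR ((NOT 0 XOR 0) IMPLIES (1 XOR 0))) -> 0
  row 9 [1001]: ((0 OR (1 OR 1)) XOR ((NOT 0 XOR 0) IMPLIES (1 XOR 0))) -> 0
  row 10 [1010]: ((0 OR (0 OR 1)) XOR ((NOT 1 XOR 0) IMPLIES (1 XOR 1))) -> 0
  row 11 [1011]: ((0 OR (1 OR 1)) XOR ((NOT 1 XOR 0) IMPLIES (1 XOR 1))) -> 0
  row 12 [1100]: ((1 OR (0 OR 1)) XOR ((NOT 0 XOR 1) IMPLIES (1 XOR 0))) -> 0
  row 13 [1101]: ((1 OR (1 OR 1)) XOR ((NOT 0 XOR 1) IMPLIES (1 XOR 0))) -> 0
  row 14 [1110]: ((1 OR (0 OR 1)) XOR ((NOT 1 XOR 1) IMPLIES (1 XOR 1))) -> 1
  row 15 [1111]: ((1 OR (1 OR 1)) XOR ((NOT 1 XOR 1) IMPLIES (1 XOR 1))) -> 1
Full result column, 4 rows per line (P1,P2 fixed per line; P3,P4 runs 00..11 left to right):
  rows 0-3 [P1,P2=00]: 0110  = hex 6
  rows 4-7 [P1,P2=01]: 0000  = hex 0
  rows 8-11 [P1,P2=10]: 0000  = hex 0
  rows 12-15 [P1,P2=11]: 0011  = hex 3
Output column (row 0 .. row 15) = 0110000000000011
Output column grouped in 4s = 0110 0000 0000 0011 = 0x6003
Convert to decimal digit by digit (value = value*16 + digit):
  6 -> 6
  6*16 + 0 = 96
  96*16 + 0 = 1536
  1536*16 + 3 = 24579
Decimal = 24579

24579


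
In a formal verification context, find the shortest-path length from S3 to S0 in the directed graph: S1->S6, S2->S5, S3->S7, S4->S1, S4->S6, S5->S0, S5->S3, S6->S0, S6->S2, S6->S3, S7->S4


BFS layer-by-layer from S3:
  dist 0: {S3}
  dist 1: {S7}
  dist 2: {S4}
  dist 3: {S1, S6}
  dist 4: {S0, S2}
  -> S0 reached at distance 4
Shortest path length = 4

4


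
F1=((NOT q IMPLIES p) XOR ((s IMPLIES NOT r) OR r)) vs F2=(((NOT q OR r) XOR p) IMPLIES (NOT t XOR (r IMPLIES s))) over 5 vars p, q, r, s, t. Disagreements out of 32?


F1 = ((NOT q IMPLIES p) XOR ((s IMPLIES NOT r) OR r))
F2 = (((NOT q OR r) XOR p) IMPLIES (NOT t XOR (r IMPLIES s)))
Evaluate both on each of 32 rows (bits = p,q,r,s,t):
  row 0 [00000]: F1=1 F2=0 (differ) -> 1
  row 1 [00001]: F1=1 F2=1 -> 0
  row 2 [00010]: F1=1 F2=0 (differ) -> 1
  row 3 [00011]: F1=1 F2=1 -> 0
  row 4 [00100]: F1=1 F2=1 -> 0
  row 5 [00101]: F1=1 F2=0 (differ) -> 1
  row 6 [00110]: F1=1 F2=0 (differ) -> 1
  row 7 [00111]: F1=1 F2=1 -> 0
  row 8 [01000]: F1=0 F2=1 (differ) -> 1
  row 9 [01001]: F1=0 F2=1 (differ) -> 1
  row 10 [01010]: F1=0 F2=1 (differ) -> 1
  row 11 [01011]: F1=0 F2=1 (differ) -> 1
  row 12 [01100]: F1=0 F2=1 (differ) -> 1
  row 13 [01101]: F1=0 F2=0 -> 0
  row 14 [01110]: F1=0 F2=0 -> 0
  row 15 [01111]: F1=0 F2=1 (differ) -> 1
  row 16 [10000]: F1=0 F2=1 (differ) -> 1
  row 17 [10001]: F1=0 F2=1 (differ) -> 1
  row 18 [10010]: F1=0 F2=1 (differ) -> 1
  row 19 [10011]: F1=0 F2=1 (differ) -> 1
  row 20 [10100]: F1=0 F2=1 (differ) -> 1
  row 21 [10101]: F1=0 F2=1 (differ) -> 1
  row 22 [10110]: F1=0 F2=1 (differ) -> 1
  row 23 [10111]: F1=0 F2=1 (differ) -> 1
  row 24 [11000]: F1=0 F2=0 -> 0
  row 25 [11001]: F1=0 F2=1 (differ) -> 1
  row 26 [11010]: F1=0 F2=0 -> 0
  row 27 [11011]: F1=0 F2=1 (differ) -> 1
  row 28 [11100]: F1=0 F2=1 (differ) -> 1
  row 29 [11101]: F1=0 F2=1 (differ) -> 1
  row 30 [11110]: F1=0 F2=1 (differ) -> 1
  row 31 [11111]: F1=0 F2=1 (differ) -> 1
Full result column, 8 rows per line (p,q fixed per line; r,s,t runs 000..111 left to right):
  rows 0-7 [p,q=00]: 10100110  (ones: 4)
  rows 8-15 [p,q=01]: 11111001  (ones: 6)
  rows 16-23 [p,q=10]: 11111111  (ones: 8)
  rows 24-31 [p,q=11]: 01011111  (ones: 6)
Disagreements = 4+6+8+6 = 24

24


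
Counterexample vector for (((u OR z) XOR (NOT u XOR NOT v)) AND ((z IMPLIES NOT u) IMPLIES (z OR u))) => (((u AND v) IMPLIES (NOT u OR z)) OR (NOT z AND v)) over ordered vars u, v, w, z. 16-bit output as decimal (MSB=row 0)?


F1 = (((u OR z) XOR (NOT u XOR NOT v)) AND ((z IMPLIES NOT u) IMPLIES (z OR u)))
F2 = (((u AND v) IMPLIES (NOT u OR z)) OR (NOT z AND v))
Counterexample to F1=>F2 is where F1=1 and F2=0.
Evaluate each row (bits = u,v,w,z, MSB first):
  row 0 [0000]: F1=0 F2=1 -> F1&~F2 -> 0
  row 1 [0001]: F1=1 F2=1 -> F1&~F2 -> 0
  row 2 [0010]: F1=0 F2=1 -> F1&~F2 -> 0
  row 3 [0011]: F1=1 F2=1 -> F1&~F2 -> 0
  row 4 [0100]: F1=0 F2=1 -> F1&~F2 -> 0
  row 5 [0101]: F1=0 F2=1 -> F1&~F2 -> 0
  row 6 [0110]: F1=0 F2=1 -> F1&~F2 -> 0
  row 7 [0111]: F1=0 F2=1 -> F1&~F2 -> 0
  row 8 [1000]: F1=0 F2=1 -> F1&~F2 -> 0
  row 9 [1001]: F1=0 F2=1 -> F1&~F2 -> 0
  row 10 [1010]: F1=0 F2=1 -> F1&~F2 -> 0
  row 11 [1011]: F1=0 F2=1 -> F1&~F2 -> 0
  row 12 [1100]: F1=1 F2=1 -> F1&~F2 -> 0
  row 13 [1101]: F1=1 F2=1 -> F1&~F2 -> 0
  row 14 [1110]: F1=1 F2=1 -> F1&~F2 -> 0
  row 15 [1111]: F1=1 F2=1 -> F1&~F2 -> 0
Full result column, 4 rows per line (u,v fixed per line; w,z runs 00..11 left to right):
  rows 0-3 [u,v=00]: 0000  = hex 0
  rows 4-7 [u,v=01]: 0000  = hex 0
  rows 8-11 [u,v=10]: 0000  = hex 0
  rows 12-15 [u,v=11]: 0000  = hex 0
Counterexample vector (row 0 .. row 15) = 0000000000000000
Output column grouped in 4s = 0000 0000 0000 0000 = 0x0000
Convert to decimal digit by digit (value = value*16 + digit):
  0 -> 0
  0*16 + 0 = 0
  0*16 + 0 = 0
  0*16 + 0 = 0
Decimal = 0

0


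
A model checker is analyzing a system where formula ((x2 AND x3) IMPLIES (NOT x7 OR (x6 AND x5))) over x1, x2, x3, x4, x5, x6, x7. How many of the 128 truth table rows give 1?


Formula: ((x2 AND x3) IMPLIES (NOT x7 OR (x6 AND x5))) over 7 vars (128 rows)
Evaluate each row (x1, x2, x3, x4, x5, x6, x7 as bits, MSB first):
  row 0 [0000000]: ((0 AND 0) IMPLIES (NOT 0 OR (0 AND 0))) -> 1
  row 1 [0000001]: ((0 AND 0) IMPLIES (NOT 1 OR (0 AND 0))) -> 1
  row 2 [0000010]: ((0 AND 0) IMPLIES (NOT 0 OR (1 AND 0))) -> 1
  row 3 [0000011]: ((0 AND 0) IMPLIES (NOT 1 OR (1 AND 0))) -> 1
  row 4 [0000100]: ((0 AND 0) IMPLIES (NOT 0 OR (0 AND 1))) -> 1
  (every remaining row is evaluated the same way; all 128 results are listed next)
Full result column, 8 rows per line (x1,x2,x3,x4 fixed per line; x5,x6,x7 runs 000..111 left to right):
  rows 0-7 [x1,x2,x3,x4=0000]: 11111111  (ones: 8)
  rows 8-15 [x1,x2,x3,x4=0001]: 11111111  (ones: 8)
  rows 16-23 [x1,x2,x3,x4=0010]: 11111111  (ones: 8)
  rows 24-31 [x1,x2,x3,x4=0011]: 11111111  (ones: 8)
  rows 32-39 [x1,x2,x3,x4=0100]: 11111111  (ones: 8)
  rows 40-47 [x1,x2,x3,x4=0101]: 11111111  (ones: 8)
  rows 48-55 [x1,x2,x3,x4=0110]: 10101011  (ones: 5)
  rows 56-63 [x1,x2,x3,x4=0111]: 10101011  (ones: 5)
  rows 64-71 [x1,x2,x3,x4=1000]: 11111111  (ones: 8)
  rows 72-79 [x1,x2,x3,x4=1001]: 11111111  (ones: 8)
  rows 80-87 [x1,x2,x3,x4=1010]: 11111111  (ones: 8)
  rows 88-95 [x1,x2,x3,x4=1011]: 11111111  (ones: 8)
  rows 96-103 [x1,x2,x3,x4=1100]: 11111111  (ones: 8)
  rows 104-111 [x1,x2,x3,x4=1101]: 11111111  (ones: 8)
  rows 112-119 [x1,x2,x3,x4=1110]: 10101011  (ones: 5)
  rows 120-127 [x1,x2,x3,x4=1111]: 10101011  (ones: 5)
Count of 1-rows = 8+8+8+8+8+8+5+5+8+8+8+8+8+8+5+5 = 116

116


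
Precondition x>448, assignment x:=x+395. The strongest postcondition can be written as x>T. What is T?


Formula: sp(P, x:=E) = exists old_x. (x = E[old_x/x]) AND P[old_x/x] (old_x is the value of x before the assignment; eliminate old_x by solving x = E[old_x/x] for old_x)
Step 1: Precondition P: x>448, i.e. old_x > 448
Step 2: Assignment gives x = old_x + 395, so old_x = x - 395
Step 3: Substitute into P: x - 395 > 448
Step 4: Simplify: x > 448+395 = 843

843


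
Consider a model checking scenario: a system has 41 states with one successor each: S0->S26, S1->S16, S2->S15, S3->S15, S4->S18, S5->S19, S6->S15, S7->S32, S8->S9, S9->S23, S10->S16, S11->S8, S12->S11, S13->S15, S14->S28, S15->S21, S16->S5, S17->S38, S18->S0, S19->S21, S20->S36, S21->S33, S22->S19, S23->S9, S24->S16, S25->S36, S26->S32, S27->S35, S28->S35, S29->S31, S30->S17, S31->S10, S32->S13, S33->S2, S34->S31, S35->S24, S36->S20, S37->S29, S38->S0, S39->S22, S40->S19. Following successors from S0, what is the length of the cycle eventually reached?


Trace from S0 until a state repeats:
  S0 -> S26 -> S32 -> S13 -> S15 -> S21 -> S33 -> S2 -> S15
S15 first seen at step 4, revisited at step 8.
Cycle length = 8 - 4 = 4

4


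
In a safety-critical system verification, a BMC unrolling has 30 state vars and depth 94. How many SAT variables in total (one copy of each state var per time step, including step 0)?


BMC unrolls to depth k, creating one copy of each state var for steps 0..k.
Step count = 94 + 1 = 95 (steps 0 through 94)
Vars per step = 30
Total = 30 * 95 = 2850

2850


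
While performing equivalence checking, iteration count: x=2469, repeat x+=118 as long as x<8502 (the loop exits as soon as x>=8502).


Step 1: x goes from 2469 toward 8502 by 118; the body runs while x<8502, so iterations = ceil((bound-start)/step)
Step 2: Distance=6033
Step 3: ceil(6033/118)=52

52


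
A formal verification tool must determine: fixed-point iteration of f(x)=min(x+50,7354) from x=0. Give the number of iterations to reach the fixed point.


Step 1: x=0, cap=7354, increment=50
Step 2: x grows by 50 each step until capped at 7354; fixed point is x=7354
Step 3: iterations = ceil(7354/50) = 148

148


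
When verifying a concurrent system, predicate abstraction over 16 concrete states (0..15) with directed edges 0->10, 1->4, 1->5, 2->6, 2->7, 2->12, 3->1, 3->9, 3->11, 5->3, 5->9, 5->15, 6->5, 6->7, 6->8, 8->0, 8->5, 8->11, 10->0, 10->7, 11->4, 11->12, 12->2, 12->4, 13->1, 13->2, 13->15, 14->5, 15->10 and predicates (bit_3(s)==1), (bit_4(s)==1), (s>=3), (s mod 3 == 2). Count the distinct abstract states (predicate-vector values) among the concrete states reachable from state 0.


BFS from 0:
Concrete reachable: {0, 7, 10}
Abstract via predicates (bit_3(s)==1), (bit_4(s)==1), (s>=3), (s mod 3 == 2):
  (0,0,0,0) <- {0}
  (0,0,1,0) <- {7}
  (1,0,1,0) <- {10}
Distinct abstract states = 3

3


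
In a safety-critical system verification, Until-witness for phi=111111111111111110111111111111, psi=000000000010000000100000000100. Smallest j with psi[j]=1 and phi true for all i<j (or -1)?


(phi U psi) at 0: need smallest j with psi[j]=1 and phi[i]=1 for all i in [0,j).
Scan from step 0:
  step 0: phi=1, psi=0 -> continue
  step 1: phi=1, psi=0 -> continue
  step 2: phi=1, psi=0 -> continue
  step 3: phi=1, psi=0 -> continue
  step 10: psi=1 and phi held for [0,10) -> witness found
Witness step = 10

10


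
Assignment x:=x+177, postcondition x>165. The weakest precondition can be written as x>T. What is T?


Formula: wp(x:=E, P) = P[E/x] (substitute E for x in postcondition)
Step 1: Postcondition: x>165
Step 2: Substitute x+177 for x: x+177>165
Step 3: Solve for x: x > 165-177 = -12

-12


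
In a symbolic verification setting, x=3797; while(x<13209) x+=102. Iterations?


Step 1: x goes from 3797 toward 13209 by 102; the body runs while x<13209, so iterations = ceil((bound-start)/step)
Step 2: Distance=9412
Step 3: ceil(9412/102)=93

93


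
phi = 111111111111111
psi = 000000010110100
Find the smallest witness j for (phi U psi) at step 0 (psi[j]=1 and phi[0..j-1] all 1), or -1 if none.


(phi U psi) at 0: need smallest j with psi[j]=1 and phi[i]=1 for all i in [0,j).
Scan from step 0:
  step 0: phi=1, psi=0 -> continue
  step 1: phi=1, psi=0 -> continue
  step 2: phi=1, psi=0 -> continue
  step 3: phi=1, psi=0 -> continue
  step 7: psi=1 and phi held for [0,7) -> witness found
Witness step = 7

7


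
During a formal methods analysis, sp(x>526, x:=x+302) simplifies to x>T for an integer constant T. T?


Formula: sp(P, x:=E) = exists old_x. (x = E[old_x/x]) AND P[old_x/x] (old_x is the value of x before the assignment; eliminate old_x by solving x = E[old_x/x] for old_x)
Step 1: Precondition P: x>526, i.e. old_x > 526
Step 2: Assignment gives x = old_x + 302, so old_x = x - 302
Step 3: Substitute into P: x - 302 > 526
Step 4: Simplify: x > 526+302 = 828

828


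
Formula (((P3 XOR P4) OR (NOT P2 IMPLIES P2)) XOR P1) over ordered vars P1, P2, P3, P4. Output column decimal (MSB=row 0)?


Formula: (((P3 XOR P4) OR (NOT P2 IMPLIES P2)) XOR P1) over P1, P2, P3, P4 (16 rows)
Evaluate each row (bits = P1,P2,P3,P4, MSB first):
  row 0 [0000]: (((0 XOR 0) OR (NOT 0 IMPLIES 0)) XOR 0) -> 0
  row 1 [0001]: (((0 XOR 1) OR (NOT 0 IMPLIES 0)) XOR 0) -> 1
  row 2 [0010]: (((1 XOR 0) OR (NOT 0 IMPLIES 0)) XOR 0) -> 1
  row 3 [0011]: (((1 XOR 1) OR (NOT 0 IMPLIES 0)) XOR 0) -> 0
  row 4 [0100]: (((0 XOR 0) OR (NOT 1 IMPLIES 1)) XOR 0) -> 1
  row 5 [0101]: (((0 XOR 1) OR (NOT 1 IMPLIES 1)) XOR 0) -> 1
  row 6 [0110]: (((1 XOR 0) OR (NOT 1 IMPLIES 1)) XOR 0) -> 1
  row 7 [0111]: (((1 XOR 1) OR (NOT 1 IMPLIES 1)) XOR 0) -> 1
  row 8 [1000]: (((0 XOR 0) OR (NOT 0 IMPLIES 0)) XOR 1) -> 1
  row 9 [1001]: (((0 XOR 1) OR (NOT 0 IMPLIES 0)) XOR 1) -> 0
  row 10 [1010]: (((1 XOR 0) OR (NOT 0 IMPLIES 0)) XOR 1) -> 0
  row 11 [1011]: (((1 XOR 1) OR (NOT 0 IMPLIES 0)) XOR 1) -> 1
  row 12 [1100]: (((0 XOR 0) OR (NOT 1 IMPLIES 1)) XOR 1) -> 0
  row 13 [1101]: (((0 XOR 1) OR (NOT 1 IMPLIES 1)) XOR 1) -> 0
  row 14 [1110]: (((1 XOR 0) OR (NOT 1 IMPLIES 1)) XOR 1) -> 0
  row 15 [1111]: (((1 XOR 1) OR (NOT 1 IMPLIES 1)) XOR 1) -> 0
Full result column, 4 rows per line (P1,P2 fixed per line; P3,P4 runs 00..11 left to right):
  rows 0-3 [P1,P2=00]: 0110  = hex 6
  rows 4-7 [P1,P2=01]: 1111  = hex F
  rows 8-11 [P1,P2=10]: 1001  = hex 9
  rows 12-15 [P1,P2=11]: 0000  = hex 0
Output column (row 0 .. row 15) = 0110111110010000
Output column grouped in 4s = 0110 1111 1001 0000 = 0x6F90
Convert to decimal digit by digit (value = value*16 + digit):
  6 -> 6
  6*16 + 15 (F) = 111
  111*16 + 9 = 1785
  1785*16 + 0 = 28560
Decimal = 28560

28560


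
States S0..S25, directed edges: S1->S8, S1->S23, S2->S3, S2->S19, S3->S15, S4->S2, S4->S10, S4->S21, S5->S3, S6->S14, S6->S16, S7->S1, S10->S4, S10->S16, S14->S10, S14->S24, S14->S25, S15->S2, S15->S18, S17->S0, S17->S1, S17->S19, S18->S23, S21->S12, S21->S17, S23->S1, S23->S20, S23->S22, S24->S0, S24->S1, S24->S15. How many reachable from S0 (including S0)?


BFS from S0:
  layer 0: {S0}
Reachable set: {S0}
Count = 1

1


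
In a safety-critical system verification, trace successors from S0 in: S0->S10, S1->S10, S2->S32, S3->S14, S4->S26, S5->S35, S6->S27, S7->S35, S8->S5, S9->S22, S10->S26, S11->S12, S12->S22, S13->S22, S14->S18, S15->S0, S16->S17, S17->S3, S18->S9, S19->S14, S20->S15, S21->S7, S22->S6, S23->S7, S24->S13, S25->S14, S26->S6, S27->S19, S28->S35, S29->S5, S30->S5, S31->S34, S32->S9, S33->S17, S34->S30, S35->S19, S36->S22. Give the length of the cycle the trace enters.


Trace from S0 until a state repeats:
  S0 -> S10 -> S26 -> S6 -> S27 -> S19 -> S14 -> S18 -> S9 -> S22 -> S6
S6 first seen at step 3, revisited at step 10.
Cycle length = 10 - 3 = 7

7


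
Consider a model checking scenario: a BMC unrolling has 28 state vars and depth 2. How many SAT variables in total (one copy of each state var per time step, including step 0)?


BMC unrolls to depth k, creating one copy of each state var for steps 0..k.
Step count = 2 + 1 = 3 (steps 0 through 2)
Vars per step = 28
Total = 28 * 3 = 84

84


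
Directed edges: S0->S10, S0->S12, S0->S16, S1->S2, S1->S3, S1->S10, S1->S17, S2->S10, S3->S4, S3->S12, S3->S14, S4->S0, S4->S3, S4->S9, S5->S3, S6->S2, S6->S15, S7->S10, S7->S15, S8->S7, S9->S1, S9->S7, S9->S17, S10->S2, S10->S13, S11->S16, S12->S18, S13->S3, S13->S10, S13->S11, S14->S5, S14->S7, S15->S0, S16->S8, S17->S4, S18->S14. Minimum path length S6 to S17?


BFS layer-by-layer from S6:
  dist 0: {S6}
  dist 1: {S2, S15}
  dist 2: {S0, S10}
  dist 3: {S12, S13, S16}
  dist 4: {S3, S8, S11, S18}
  dist 5: {S4, S7, S14}
  dist 6: {S5, S9}
  dist 7: {S1, S17}
  -> S17 reached at distance 7
Shortest path length = 7

7


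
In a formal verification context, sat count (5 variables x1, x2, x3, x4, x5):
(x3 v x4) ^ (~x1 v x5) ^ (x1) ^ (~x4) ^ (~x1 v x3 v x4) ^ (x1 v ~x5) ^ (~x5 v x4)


CNF with 7 clauses over 5 vars (32 assignments).
An assignment satisfies CNF iff every clause has >=1 true literal.
Check each row (bits = x1,x2,x3,x4,x5; clause T/F shown):
  row 0 [00000]: clauses=FTFTTTT -> 0
  row 1 [00001]: clauses=FTFTTFF -> 0
  row 2 [00010]: clauses=TTFFTTT -> 0
  row 3 [00011]: clauses=TTFFTFT -> 0
  row 4 [00100]: clauses=TTFTTTT -> 0
  row 5 [00101]: clauses=TTFTTFF -> 0
  row 6 [00110]: clauses=TTFFTTT -> 0
  row 7 [00111]: clauses=TTFFTFT -> 0
  row 8 [01000]: clauses=FTFTTTT -> 0
  row 9 [01001]: clauses=FTFTTFF -> 0
  row 10 [01010]: clauses=TTFFTTT -> 0
  row 11 [01011]: clauses=TTFFTFT -> 0
  row 12 [01100]: clauses=TTFTTTT -> 0
  row 13 [01101]: clauses=TTFTTFF -> 0
  row 14 [01110]: clauses=TTFFTTT -> 0
  row 15 [01111]: clauses=TTFFTFT -> 0
  row 16 [10000]: clauses=FFTTFTT -> 0
  row 17 [10001]: clauses=FTTTFTF -> 0
  row 18 [10010]: clauses=TFTFTTT -> 0
  row 19 [10011]: clauses=TTTFTTT -> 0
  row 20 [10100]: clauses=TFTTTTT -> 0
  row 21 [10101]: clauses=TTTTTTF -> 0
  row 22 [10110]: clauses=TFTFTTT -> 0
  row 23 [10111]: clauses=TTTFTTT -> 0
  row 24 [11000]: clauses=FFTTFTT -> 0
  row 25 [11001]: clauses=FTTTFTF -> 0
  row 26 [11010]: clauses=TFTFTTT -> 0
  row 27 [11011]: clauses=TTTFTTT -> 0
  row 28 [11100]: clauses=TFTTTTT -> 0
  row 29 [11101]: clauses=TTTTTTF -> 0
  row 30 [11110]: clauses=TFTFTTT -> 0
  row 31 [11111]: clauses=TTTFTTT -> 0
Full result column, 8 rows per line (x1,x2 fixed per line; x3,x4,x5 runs 000..111 left to right):
  rows 0-7 [x1,x2=00]: 00000000  (ones: 0)
  rows 8-15 [x1,x2=01]: 00000000  (ones: 0)
  rows 16-23 [x1,x2=10]: 00000000  (ones: 0)
  rows 24-31 [x1,x2=11]: 00000000  (ones: 0)
Satisfying assignments = 0+0+0+0 = 0

0


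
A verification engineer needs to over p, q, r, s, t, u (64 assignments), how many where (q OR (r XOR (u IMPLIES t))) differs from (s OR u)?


F1 = (q OR (r XOR (u IMPLIES t)))
F2 = (s OR u)
Evaluate both on each of 64 rows (bits = p,q,r,s,t,u):
  row 0 [000000]: F1=1 F2=0 (differ) -> 1
  row 1 [000001]: F1=0 F2=1 (differ) -> 1
  row 2 [000010]: F1=1 F2=0 (differ) -> 1
  row 3 [000011]: F1=1 F2=1 -> 0
  row 4 [000100]: F1=1 F2=1 -> 0
  (every remaining row is evaluated the same way; all 64 results are listed next)
Full result column, 8 rows per line (p,q,r fixed per line; s,t,u runs 000..111 left to right):
  rows 0-7 [p,q,r=000]: 11100100  (ones: 4)
  rows 8-15 [p,q,r=001]: 00011011  (ones: 4)
  rows 16-23 [p,q,r=010]: 10100000  (ones: 2)
  rows 24-31 [p,q,r=011]: 10100000  (ones: 2)
  rows 32-39 [p,q,r=100]: 11100100  (ones: 4)
  rows 40-47 [p,q,r=101]: 00011011  (ones: 4)
  rows 48-55 [p,q,r=110]: 10100000  (ones: 2)
  rows 56-63 [p,q,r=111]: 10100000  (ones: 2)
Disagreements = 4+4+2+2+4+4+2+2 = 24

24


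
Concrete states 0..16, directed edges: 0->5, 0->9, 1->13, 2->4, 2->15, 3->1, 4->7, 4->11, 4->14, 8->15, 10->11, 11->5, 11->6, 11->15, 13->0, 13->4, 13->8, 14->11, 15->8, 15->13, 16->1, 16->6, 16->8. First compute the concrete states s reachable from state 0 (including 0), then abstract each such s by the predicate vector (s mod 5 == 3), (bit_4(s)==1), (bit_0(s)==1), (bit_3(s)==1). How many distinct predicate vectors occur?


BFS from 0:
Concrete reachable: {0, 5, 9}
Abstract via predicates (s mod 5 == 3), (bit_4(s)==1), (bit_0(s)==1), (bit_3(s)==1):
  (0,0,0,0) <- {0}
  (0,0,1,0) <- {5}
  (0,0,1,1) <- {9}
Distinct abstract states = 3

3


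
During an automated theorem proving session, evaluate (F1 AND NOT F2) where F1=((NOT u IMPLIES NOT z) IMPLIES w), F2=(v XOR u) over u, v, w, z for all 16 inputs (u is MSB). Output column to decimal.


F1 = ((NOT u IMPLIES NOT z) IMPLIES w)
F2 = (v XOR u)
Counterexample to F1=>F2 is where F1=1 and F2=0.
Evaluate each row (bits = u,v,w,z, MSB first):
  row 0 [0000]: F1=0 F2=0 -> F1&~F2 -> 0
  row 1 [0001]: F1=1 F2=0 -> F1&~F2 -> 1
  row 2 [0010]: F1=1 F2=0 -> F1&~F2 -> 1
  row 3 [0011]: F1=1 F2=0 -> F1&~F2 -> 1
  row 4 [0100]: F1=0 F2=1 -> F1&~F2 -> 0
  row 5 [0101]: F1=1 F2=1 -> F1&~F2 -> 0
  row 6 [0110]: F1=1 F2=1 -> F1&~F2 -> 0
  row 7 [0111]: F1=1 F2=1 -> F1&~F2 -> 0
  row 8 [1000]: F1=0 F2=1 -> F1&~F2 -> 0
  row 9 [1001]: F1=0 F2=1 -> F1&~F2 -> 0
  row 10 [1010]: F1=1 F2=1 -> F1&~F2 -> 0
  row 11 [1011]: F1=1 F2=1 -> F1&~F2 -> 0
  row 12 [1100]: F1=0 F2=0 -> F1&~F2 -> 0
  row 13 [1101]: F1=0 F2=0 -> F1&~F2 -> 0
  row 14 [1110]: F1=1 F2=0 -> F1&~F2 -> 1
  row 15 [1111]: F1=1 F2=0 -> F1&~F2 -> 1
Full result column, 4 rows per line (u,v fixed per line; w,z runs 00..11 left to right):
  rows 0-3 [u,v=00]: 0111  = hex 7
  rows 4-7 [u,v=01]: 0000  = hex 0
  rows 8-11 [u,v=10]: 0000  = hex 0
  rows 12-15 [u,v=11]: 0011  = hex 3
Counterexample vector (row 0 .. row 15) = 0111000000000011
Output column grouped in 4s = 0111 0000 0000 0011 = 0x7003
Convert to decimal digit by digit (value = value*16 + digit):
  7 -> 7
  7*16 + 0 = 112
  112*16 + 0 = 1792
  1792*16 + 3 = 28675
Decimal = 28675

28675


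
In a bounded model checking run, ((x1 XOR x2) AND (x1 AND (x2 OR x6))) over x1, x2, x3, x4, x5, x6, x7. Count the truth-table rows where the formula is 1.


Formula: ((x1 XOR x2) AND (x1 AND (x2 OR x6))) over 7 vars (128 rows)
Evaluate each row (x1, x2, x3, x4, x5, x6, x7 as bits, MSB first):
  row 0 [0000000]: ((0 XOR 0) AND (0 AND (0 OR 0))) -> 0
  row 1 [0000001]: ((0 XOR 0) AND (0 AND (0 OR 0))) -> 0
  row 2 [0000010]: ((0 XOR 0) AND (0 AND (0 OR 1))) -> 0
  row 3 [0000011]: ((0 XOR 0) AND (0 AND (0 OR 1))) -> 0
  row 4 [0000100]: ((0 XOR 0) AND (0 AND (0 OR 0))) -> 0
  (every remaining row is evaluated the same way; all 128 results are listed next)
Full result column, 8 rows per line (x1,x2,x3,x4 fixed per line; x5,x6,x7 runs 000..111 left to right):
  rows 0-7 [x1,x2,x3,x4=0000]: 00000000  (ones: 0)
  rows 8-15 [x1,x2,x3,x4=0001]: 00000000  (ones: 0)
  rows 16-23 [x1,x2,x3,x4=0010]: 00000000  (ones: 0)
  rows 24-31 [x1,x2,x3,x4=0011]: 00000000  (ones: 0)
  rows 32-39 [x1,x2,x3,x4=0100]: 00000000  (ones: 0)
  rows 40-47 [x1,x2,x3,x4=0101]: 00000000  (ones: 0)
  rows 48-55 [x1,x2,x3,x4=0110]: 00000000  (ones: 0)
  rows 56-63 [x1,x2,x3,x4=0111]: 00000000  (ones: 0)
  rows 64-71 [x1,x2,x3,x4=1000]: 00110011  (ones: 4)
  rows 72-79 [x1,x2,x3,x4=1001]: 00110011  (ones: 4)
  rows 80-87 [x1,x2,x3,x4=1010]: 00110011  (ones: 4)
  rows 88-95 [x1,x2,x3,x4=1011]: 00110011  (ones: 4)
  rows 96-103 [x1,x2,x3,x4=1100]: 00000000  (ones: 0)
  rows 104-111 [x1,x2,x3,x4=1101]: 00000000  (ones: 0)
  rows 112-119 [x1,x2,x3,x4=1110]: 00000000  (ones: 0)
  rows 120-127 [x1,x2,x3,x4=1111]: 00000000  (ones: 0)
Count of 1-rows = 0+0+0+0+0+0+0+0+4+4+4+4+0+0+0+0 = 16

16


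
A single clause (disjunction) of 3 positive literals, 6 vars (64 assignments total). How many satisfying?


Step 1: Total=2^6=64
Step 2: Unsat when all 3 false: 2^3=8
Step 3: Sat=64-8=56

56


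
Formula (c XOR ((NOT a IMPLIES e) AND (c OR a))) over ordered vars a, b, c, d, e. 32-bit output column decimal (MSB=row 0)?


Formula: (c XOR ((NOT a IMPLIES e) AND (c OR a))) over a, b, c, d, e (32 rows)
Evaluate each row (bits = a,b,c,d,e, MSB first):
  row 0 [00000]: (0 XOR ((NOT 0 IMPLIES 0) AND (0 OR 0))) -> 0
  row 1 [00001]: (0 XOR ((NOT 0 IMPLIES 1) AND (0 OR 0))) -> 0
  row 2 [00010]: (0 XOR ((NOT 0 IMPLIES 0) AND (0 OR 0))) -> 0
  row 3 [00011]: (0 XOR ((NOT 0 IMPLIES 1) AND (0 OR 0))) -> 0
  row 4 [00100]: (1 XOR ((NOT 0 IMPLIES 0) AND (1 OR 0))) -> 1
  row 5 [00101]: (1 XOR ((NOT 0 IMPLIES 1) AND (1 OR 0))) -> 0
  row 6 [00110]: (1 XOR ((NOT 0 IMPLIES 0) AND (1 OR 0))) -> 1
  row 7 [00111]: (1 XOR ((NOT 0 IMPLIES 1) AND (1 OR 0))) -> 0
  row 8 [01000]: (0 XOR ((NOT 0 IMPLIES 0) AND (0 OR 0))) -> 0
  row 9 [01001]: (0 XOR ((NOT 0 IMPLIES 1) AND (0 OR 0))) -> 0
  row 10 [01010]: (0 XOR ((NOT 0 IMPLIES 0) AND (0 OR 0))) -> 0
  row 11 [01011]: (0 XOR ((NOT 0 IMPLIES 1) AND (0 OR 0))) -> 0
  row 12 [01100]: (1 XOR ((NOT 0 IMPLIES 0) AND (1 OR 0))) -> 1
  row 13 [01101]: (1 XOR ((NOT 0 IMPLIES 1) AND (1 OR 0))) -> 0
  row 14 [01110]: (1 XOR ((NOT 0 IMPLIES 0) AND (1 OR 0))) -> 1
  row 15 [01111]: (1 XOR ((NOT 0 IMPLIES 1) AND (1 OR 0))) -> 0
  row 16 [10000]: (0 XOR ((NOT 1 IMPLIES 0) AND (0 OR 1))) -> 1
  row 17 [10001]: (0 XOR ((NOT 1 IMPLIES 1) AND (0 OR 1))) -> 1
  row 18 [10010]: (0 XOR ((NOT 1 IMPLIES 0) AND (0 OR 1))) -> 1
  row 19 [10011]: (0 XOR ((NOT 1 IMPLIES 1) AND (0 OR 1))) -> 1
  row 20 [10100]: (1 XOR ((NOT 1 IMPLIES 0) AND (1 OR 1))) -> 0
  row 21 [10101]: (1 XOR ((NOT 1 IMPLIES 1) AND (1 OR 1))) -> 0
  row 22 [10110]: (1 XOR ((NOT 1 IMPLIES 0) AND (1 OR 1))) -> 0
  row 23 [10111]: (1 XOR ((NOT 1 IMPLIES 1) AND (1 OR 1))) -> 0
  row 24 [11000]: (0 XOR ((NOT 1 IMPLIES 0) AND (0 OR 1))) -> 1
  row 25 [11001]: (0 XOR ((NOT 1 IMPLIES 1) AND (0 OR 1))) -> 1
  row 26 [11010]: (0 XOR ((NOT 1 IMPLIES 0) AND (0 OR 1))) -> 1
  row 27 [11011]: (0 XOR ((NOT 1 IMPLIES 1) AND (0 OR 1))) -> 1
  row 28 [11100]: (1 XOR ((NOT 1 IMPLIES 0) AND (1 OR 1))) -> 0
  row 29 [11101]: (1 XOR ((NOT 1 IMPLIES 1) AND (1 OR 1))) -> 0
  row 30 [11110]: (1 XOR ((NOT 1 IMPLIES 0) AND (1 OR 1))) -> 0
  row 31 [11111]: (1 XOR ((NOT 1 IMPLIES 1) AND (1 OR 1))) -> 0
Full result column, 4 rows per line (a,b,c fixed per line; d,e runs 00..11 left to right):
  rows 0-3 [a,b,c=000]: 0000  = hex 0
  rows 4-7 [a,b,c=001]: 1010  = hex A
  rows 8-11 [a,b,c=010]: 0000  = hex 0
  rows 12-15 [a,b,c=011]: 1010  = hex A
  rows 16-19 [a,b,c=100]: 1111  = hex F
  rows 20-23 [a,b,c=101]: 0000  = hex 0
  rows 24-27 [a,b,c=110]: 1111  = hex F
  rows 28-31 [a,b,c=111]: 0000  = hex 0
Output column (row 0 .. row 31) = 00001010000010101111000011110000
Output column grouped in 4s = 0000 1010 0000 1010 1111 0000 1111 0000 = 0x0A0AF0F0
Convert to decimal digit by digit (value = value*16 + digit):
  0 -> 0
  0*16 + 10 (A) = 10
  10*16 + 0 = 160
  160*16 + 10 (A) = 2570
  2570*16 + 15 (F) = 41135
  41135*16 + 0 = 658160
  658160*16 + 15 (F) = 10530575
  10530575*16 + 0 = 168489200
Decimal = 168489200

168489200


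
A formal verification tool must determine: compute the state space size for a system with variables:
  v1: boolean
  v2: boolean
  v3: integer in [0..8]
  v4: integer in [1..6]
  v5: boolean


State space = product of domain sizes of all variables.
Domain sizes:
  v1 (boolean): 2
  v2 (boolean): 2
  v3 (integer in [0..8]): 9
  v4 (integer in [1..6]): 6
  v5 (boolean): 2
Product = 2 * 2 * 9 * 6 * 2 = 432

432


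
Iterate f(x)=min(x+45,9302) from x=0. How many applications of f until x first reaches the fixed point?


Step 1: x=0, cap=9302, increment=45
Step 2: x grows by 45 each step until capped at 9302; fixed point is x=9302
Step 3: iterations = ceil(9302/45) = 207

207


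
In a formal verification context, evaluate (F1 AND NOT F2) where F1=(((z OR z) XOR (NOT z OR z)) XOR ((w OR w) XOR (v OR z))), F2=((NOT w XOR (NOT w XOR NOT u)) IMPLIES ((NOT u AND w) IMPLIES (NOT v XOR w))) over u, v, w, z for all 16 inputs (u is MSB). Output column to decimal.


F1 = (((z OR z) XOR (NOT z OR z)) XOR ((w OR w) XOR (v OR z)))
F2 = ((NOT w XOR (NOT w XOR NOT u)) IMPLIES ((NOT u AND w) IMPLIES (NOT v XOR w)))
Counterexample to F1=>F2 is where F1=1 and F2=0.
Evaluate each row (bits = u,v,w,z, MSB first):
  row 0 [0000]: F1=1 F2=1 -> F1&~F2 -> 0
  row 1 [0001]: F1=1 F2=1 -> F1&~F2 -> 0
  row 2 [0010]: F1=0 F2=0 -> F1&~F2 -> 0
  row 3 [0011]: F1=0 F2=0 -> F1&~F2 -> 0
  row 4 [0100]: F1=0 F2=1 -> F1&~F2 -> 0
  row 5 [0101]: F1=1 F2=1 -> F1&~F2 -> 0
  row 6 [0110]: F1=1 F2=1 -> F1&~F2 -> 0
  row 7 [0111]: F1=0 F2=1 -> F1&~F2 -> 0
  row 8 [1000]: F1=1 F2=1 -> F1&~F2 -> 0
  row 9 [1001]: F1=1 F2=1 -> F1&~F2 -> 0
  row 10 [1010]: F1=0 F2=1 -> F1&~F2 -> 0
  row 11 [1011]: F1=0 F2=1 -> F1&~F2 -> 0
  row 12 [1100]: F1=0 F2=1 -> F1&~F2 -> 0
  row 13 [1101]: F1=1 F2=1 -> F1&~F2 -> 0
  row 14 [1110]: F1=1 F2=1 -> F1&~F2 -> 0
  row 15 [1111]: F1=0 F2=1 -> F1&~F2 -> 0
Full result column, 4 rows per line (u,v fixed per line; w,z runs 00..11 left to right):
  rows 0-3 [u,v=00]: 0000  = hex 0
  rows 4-7 [u,v=01]: 0000  = hex 0
  rows 8-11 [u,v=10]: 0000  = hex 0
  rows 12-15 [u,v=11]: 0000  = hex 0
Counterexample vector (row 0 .. row 15) = 0000000000000000
Output column grouped in 4s = 0000 0000 0000 0000 = 0x0000
Convert to decimal digit by digit (value = value*16 + digit):
  0 -> 0
  0*16 + 0 = 0
  0*16 + 0 = 0
  0*16 + 0 = 0
Decimal = 0

0


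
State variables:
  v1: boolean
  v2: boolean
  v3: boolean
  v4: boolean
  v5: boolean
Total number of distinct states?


State space = product of domain sizes of all variables.
Domain sizes:
  v1 (boolean): 2
  v2 (boolean): 2
  v3 (boolean): 2
  v4 (boolean): 2
  v5 (boolean): 2
Product = 2 * 2 * 2 * 2 * 2 = 32

32


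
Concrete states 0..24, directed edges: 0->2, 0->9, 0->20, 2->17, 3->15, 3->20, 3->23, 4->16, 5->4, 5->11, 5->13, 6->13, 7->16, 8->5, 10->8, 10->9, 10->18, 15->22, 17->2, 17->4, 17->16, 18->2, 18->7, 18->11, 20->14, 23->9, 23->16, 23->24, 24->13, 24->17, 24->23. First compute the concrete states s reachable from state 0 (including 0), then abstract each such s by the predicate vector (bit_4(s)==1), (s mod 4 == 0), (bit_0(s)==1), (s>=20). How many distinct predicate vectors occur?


BFS from 0:
Concrete reachable: {0, 2, 4, 9, 14, 16, 17, 20}
Abstract via predicates (bit_4(s)==1), (s mod 4 == 0), (bit_0(s)==1), (s>=20):
  (0,0,0,0) <- {2, 14}
  (0,0,1,0) <- {9}
  (0,1,0,0) <- {0, 4}
  (1,0,1,0) <- {17}
  (1,1,0,0) <- {16}
  (1,1,0,1) <- {20}
Distinct abstract states = 6

6


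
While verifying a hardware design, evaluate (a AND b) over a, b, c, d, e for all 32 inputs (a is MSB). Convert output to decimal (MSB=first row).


Formula: (a AND b) over a, b, c, d, e (32 rows)
Evaluate each row (bits = a,b,c,d,e, MSB first):
  row 0 [00000]: (0 AND 0) -> 0
  row 1 [00001]: (0 AND 0) -> 0
  row 2 [00010]: (0 AND 0) -> 0
  row 3 [00011]: (0 AND 0) -> 0
  row 4 [00100]: (0 AND 0) -> 0
  row 5 [00101]: (0 AND 0) -> 0
  row 6 [00110]: (0 AND 0) -> 0
  row 7 [00111]: (0 AND 0) -> 0
  row 8 [01000]: (0 AND 1) -> 0
  row 9 [01001]: (0 AND 1) -> 0
  row 10 [01010]: (0 AND 1) -> 0
  row 11 [01011]: (0 AND 1) -> 0
  row 12 [01100]: (0 AND 1) -> 0
  row 13 [01101]: (0 AND 1) -> 0
  row 14 [01110]: (0 AND 1) -> 0
  row 15 [01111]: (0 AND 1) -> 0
  row 16 [10000]: (1 AND 0) -> 0
  row 17 [10001]: (1 AND 0) -> 0
  row 18 [10010]: (1 AND 0) -> 0
  row 19 [10011]: (1 AND 0) -> 0
  row 20 [10100]: (1 AND 0) -> 0
  row 21 [10101]: (1 AND 0) -> 0
  row 22 [10110]: (1 AND 0) -> 0
  row 23 [10111]: (1 AND 0) -> 0
  row 24 [11000]: (1 AND 1) -> 1
  row 25 [11001]: (1 AND 1) -> 1
  row 26 [11010]: (1 AND 1) -> 1
  row 27 [11011]: (1 AND 1) -> 1
  row 28 [11100]: (1 AND 1) -> 1
  row 29 [11101]: (1 AND 1) -> 1
  row 30 [11110]: (1 AND 1) -> 1
  row 31 [11111]: (1 AND 1) -> 1
Full result column, 4 rows per line (a,b,c fixed per line; d,e runs 00..11 left to right):
  rows 0-3 [a,b,c=000]: 0000  = hex 0
  rows 4-7 [a,b,c=001]: 0000  = hex 0
  rows 8-11 [a,b,c=010]: 0000  = hex 0
  rows 12-15 [a,b,c=011]: 0000  = hex 0
  rows 16-19 [a,b,c=100]: 0000  = hex 0
  rows 20-23 [a,b,c=101]: 0000  = hex 0
  rows 24-27 [a,b,c=110]: 1111  = hex F
  rows 28-31 [a,b,c=111]: 1111  = hex F
Output column (row 0 .. row 31) = 00000000000000000000000011111111
Output column grouped in 4s = 0000 0000 0000 0000 0000 0000 1111 1111 = 0x000000FF
Convert to decimal digit by digit (value = value*16 + digit):
  0 -> 0
  0*16 + 0 = 0
  0*16 + 0 = 0
  0*16 + 0 = 0
  0*16 + 0 = 0
  0*16 + 0 = 0
  0*16 + 15 (F) = 15
  15*16 + 15 (F) = 255
Decimal = 255

255


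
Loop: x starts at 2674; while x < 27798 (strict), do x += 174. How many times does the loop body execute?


Step 1: x goes from 2674 toward 27798 by 174; the body runs while x<27798, so iterations = ceil((bound-start)/step)
Step 2: Distance=25124
Step 3: ceil(25124/174)=145

145


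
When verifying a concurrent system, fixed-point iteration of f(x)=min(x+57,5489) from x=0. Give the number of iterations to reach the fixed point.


Step 1: x=0, cap=5489, increment=57
Step 2: x grows by 57 each step until capped at 5489; fixed point is x=5489
Step 3: iterations = ceil(5489/57) = 97

97


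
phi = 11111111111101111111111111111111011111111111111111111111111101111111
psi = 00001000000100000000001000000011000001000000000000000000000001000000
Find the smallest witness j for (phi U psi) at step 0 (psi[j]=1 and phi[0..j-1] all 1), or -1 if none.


(phi U psi) at 0: need smallest j with psi[j]=1 and phi[i]=1 for all i in [0,j).
Scan from step 0:
  step 0: phi=1, psi=0 -> continue
  step 1: phi=1, psi=0 -> continue
  step 2: phi=1, psi=0 -> continue
  step 3: phi=1, psi=0 -> continue
  step 4: psi=1 and phi held for [0,4) -> witness found
Witness step = 4

4


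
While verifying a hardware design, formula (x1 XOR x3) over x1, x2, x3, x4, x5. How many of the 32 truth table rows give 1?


Formula: (x1 XOR x3) over 5 vars (32 rows)
Evaluate each row (x1, x2, x3, x4, x5 as bits, MSB first):
  row 0 [00000]: (0 XOR 0) -> 0
  row 1 [00001]: (0 XOR 0) -> 0
  row 2 [00010]: (0 XOR 0) -> 0
  row 3 [00011]: (0 XOR 0) -> 0
  row 4 [00100]: (0 XOR 1) -> 1
  row 5 [00101]: (0 XOR 1) -> 1
  row 6 [00110]: (0 XOR 1) -> 1
  row 7 [00111]: (0 XOR 1) -> 1
  row 8 [01000]: (0 XOR 0) -> 0
  row 9 [01001]: (0 XOR 0) -> 0
  row 10 [01010]: (0 XOR 0) -> 0
  row 11 [01011]: (0 XOR 0) -> 0
  row 12 [01100]: (0 XOR 1) -> 1
  row 13 [01101]: (0 XOR 1) -> 1
  row 14 [01110]: (0 XOR 1) -> 1
  row 15 [01111]: (0 XOR 1) -> 1
  row 16 [10000]: (1 XOR 0) -> 1
  row 17 [10001]: (1 XOR 0) -> 1
  row 18 [10010]: (1 XOR 0) -> 1
  row 19 [10011]: (1 XOR 0) -> 1
  row 20 [10100]: (1 XOR 1) -> 0
  row 21 [10101]: (1 XOR 1) -> 0
  row 22 [10110]: (1 XOR 1) -> 0
  row 23 [10111]: (1 XOR 1) -> 0
  row 24 [11000]: (1 XOR 0) -> 1
  row 25 [11001]: (1 XOR 0) -> 1
  row 26 [11010]: (1 XOR 0) -> 1
  row 27 [11011]: (1 XOR 0) -> 1
  row 28 [11100]: (1 XOR 1) -> 0
  row 29 [11101]: (1 XOR 1) -> 0
  row 30 [11110]: (1 XOR 1) -> 0
  row 31 [11111]: (1 XOR 1) -> 0
Full result column, 8 rows per line (x1,x2 fixed per line; x3,x4,x5 runs 000..111 left to right):
  rows 0-7 [x1,x2=00]: 00001111  (ones: 4)
  rows 8-15 [x1,x2=01]: 00001111  (ones: 4)
  rows 16-23 [x1,x2=10]: 11110000  (ones: 4)
  rows 24-31 [x1,x2=11]: 11110000  (ones: 4)
Count of 1-rows = 4+4+4+4 = 16

16


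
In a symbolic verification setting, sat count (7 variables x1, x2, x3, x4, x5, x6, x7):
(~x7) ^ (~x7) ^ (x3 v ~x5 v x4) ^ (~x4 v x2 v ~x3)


CNF with 4 clauses over 7 vars (128 assignments).
An assignment satisfies CNF iff every clause has >=1 true literal.
Check each row (bits = x1,x2,x3,x4,x5,x6,x7; clause T/F shown):
  row 0 [0000000]: clauses=TTTT -> 1
  row 1 [0000001]: clauses=FFTT -> 0
  row 2 [0000010]: clauses=TTTT -> 1
  row 3 [0000011]: clauses=FFTT -> 0
  row 4 [0000100]: clauses=TTFT -> 0
  (every remaining row is evaluated the same way; all 128 results are listed next)
Full result column, 8 rows per line (x1,x2,x3,x4 fixed per line; x5,x6,x7 runs 000..111 left to right):
  rows 0-7 [x1,x2,x3,x4=0000]: 10100000  (ones: 2)
  rows 8-15 [x1,x2,x3,x4=0001]: 10101010  (ones: 4)
  rows 16-23 [x1,x2,x3,x4=0010]: 10101010  (ones: 4)
  rows 24-31 [x1,x2,x3,x4=0011]: 00000000  (ones: 0)
  rows 32-39 [x1,x2,x3,x4=0100]: 10100000  (ones: 2)
  rows 40-47 [x1,x2,x3,x4=0101]: 10101010  (ones: 4)
  rows 48-55 [x1,x2,x3,x4=0110]: 10101010  (ones: 4)
  rows 56-63 [x1,x2,x3,x4=0111]: 10101010  (ones: 4)
  rows 64-71 [x1,x2,x3,x4=1000]: 10100000  (ones: 2)
  rows 72-79 [x1,x2,x3,x4=1001]: 10101010  (ones: 4)
  rows 80-87 [x1,x2,x3,x4=1010]: 10101010  (ones: 4)
  rows 88-95 [x1,x2,x3,x4=1011]: 00000000  (ones: 0)
  rows 96-103 [x1,x2,x3,x4=1100]: 10100000  (ones: 2)
  rows 104-111 [x1,x2,x3,x4=1101]: 10101010  (ones: 4)
  rows 112-119 [x1,x2,x3,x4=1110]: 10101010  (ones: 4)
  rows 120-127 [x1,x2,x3,x4=1111]: 10101010  (ones: 4)
Satisfying assignments = 2+4+4+0+2+4+4+4+2+4+4+0+2+4+4+4 = 48

48


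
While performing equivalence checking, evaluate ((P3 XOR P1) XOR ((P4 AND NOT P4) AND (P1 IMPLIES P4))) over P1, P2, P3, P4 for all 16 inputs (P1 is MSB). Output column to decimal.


Formula: ((P3 XOR P1) XOR ((P4 AND NOT P4) AND (P1 IMPLIES P4))) over P1, P2, P3, P4 (16 rows)
Evaluate each row (bits = P1,P2,P3,P4, MSB first):
  row 0 [0000]: ((0 XOR 0) XOR ((0 AND NOT 0) AND (0 IMPLIES 0))) -> 0
  row 1 [0001]: ((0 XOR 0) XOR ((1 AND NOT 1) AND (0 IMPLIES 1))) -> 0
  row 2 [0010]: ((1 XOR 0) XOR ((0 AND NOT 0) AND (0 IMPLIES 0))) -> 1
  row 3 [0011]: ((1 XOR 0) XOR ((1 AND NOT 1) AND (0 IMPLIES 1))) -> 1
  row 4 [0100]: ((0 XOR 0) XOR ((0 AND NOT 0) AND (0 IMPLIES 0))) -> 0
  row 5 [0101]: ((0 XOR 0) XOR ((1 AND NOT 1) AND (0 IMPLIES 1))) -> 0
  row 6 [0110]: ((1 XOR 0) XOR ((0 AND NOT 0) AND (0 IMPLIES 0))) -> 1
  row 7 [0111]: ((1 XOR 0) XOR ((1 AND NOT 1) AND (0 IMPLIES 1))) -> 1
  row 8 [1000]: ((0 XOR 1) XOR ((0 AND NOT 0) AND (1 IMPLIES 0))) -> 1
  row 9 [1001]: ((0 XOR 1) XOR ((1 AND NOT 1) AND (1 IMPLIES 1))) -> 1
  row 10 [1010]: ((1 XOR 1) XOR ((0 AND NOT 0) AND (1 IMPLIES 0))) -> 0
  row 11 [1011]: ((1 XOR 1) XOR ((1 AND NOT 1) AND (1 IMPLIES 1))) -> 0
  row 12 [1100]: ((0 XOR 1) XOR ((0 AND NOT 0) AND (1 IMPLIES 0))) -> 1
  row 13 [1101]: ((0 XOR 1) XOR ((1 AND NOT 1) AND (1 IMPLIES 1))) -> 1
  row 14 [1110]: ((1 XOR 1) XOR ((0 AND NOT 0) AND (1 IMPLIES 0))) -> 0
  row 15 [1111]: ((1 XOR 1) XOR ((1 AND NOT 1) AND (1 IMPLIES 1))) -> 0
Full result column, 4 rows per line (P1,P2 fixed per line; P3,P4 runs 00..11 left to right):
  rows 0-3 [P1,P2=00]: 0011  = hex 3
  rows 4-7 [P1,P2=01]: 0011  = hex 3
  rows 8-11 [P1,P2=10]: 1100  = hex C
  rows 12-15 [P1,P2=11]: 1100  = hex C
Output column (row 0 .. row 15) = 0011001111001100
Output column grouped in 4s = 0011 0011 1100 1100 = 0x33CC
Convert to decimal digit by digit (value = value*16 + digit):
  3 -> 3
  3*16 + 3 = 51
  51*16 + 12 (C) = 828
  828*16 + 12 (C) = 13260
Decimal = 13260

13260


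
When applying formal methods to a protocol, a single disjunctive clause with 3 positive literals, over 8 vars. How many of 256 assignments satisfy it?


Step 1: Total=2^8=256
Step 2: Unsat when all 3 false: 2^5=32
Step 3: Sat=256-32=224

224


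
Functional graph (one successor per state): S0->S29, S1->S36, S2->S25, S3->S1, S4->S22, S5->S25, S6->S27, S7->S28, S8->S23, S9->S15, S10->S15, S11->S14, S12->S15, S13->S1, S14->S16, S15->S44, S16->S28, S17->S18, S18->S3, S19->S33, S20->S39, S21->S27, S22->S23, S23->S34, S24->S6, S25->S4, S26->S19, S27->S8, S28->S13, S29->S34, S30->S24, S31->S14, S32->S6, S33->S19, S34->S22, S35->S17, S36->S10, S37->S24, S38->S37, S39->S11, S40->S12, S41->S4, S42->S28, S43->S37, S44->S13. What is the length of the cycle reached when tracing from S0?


Trace from S0 until a state repeats:
  S0 -> S29 -> S34 -> S22 -> S23 -> S34
S34 first seen at step 2, revisited at step 5.
Cycle length = 5 - 2 = 3

3
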